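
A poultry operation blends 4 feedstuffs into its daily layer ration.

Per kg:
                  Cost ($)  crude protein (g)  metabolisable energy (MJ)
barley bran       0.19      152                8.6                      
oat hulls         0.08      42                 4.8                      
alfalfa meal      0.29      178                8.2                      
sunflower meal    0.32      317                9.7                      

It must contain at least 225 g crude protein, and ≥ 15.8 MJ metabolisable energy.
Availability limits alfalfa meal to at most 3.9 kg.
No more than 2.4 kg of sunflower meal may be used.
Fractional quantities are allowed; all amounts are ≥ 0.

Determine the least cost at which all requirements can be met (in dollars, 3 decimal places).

$0.316

Set it up as a linear program. Let x1 = kg of barley bran, x2 = kg of oat hulls, x3 = kg of alfalfa meal, x4 = kg of sunflower meal.
Minimise 0.19x1 + 0.08x2 + 0.29x3 + 0.32x4 with:
  152x1 + 42x2 + 178x3 + 317x4 ≥ 225   (crude protein)
  8.6x1 + 4.8x2 + 8.2x3 + 9.7x4 ≥ 15.8   (metabolisable energy)
  x3 ≤ 3.9
  x4 ≤ 2.4
  x1, x2, x3, x4 ≥ 0.
At the optimum only barley bran, oat hulls are positive (alfalfa meal, sunflower meal = 0). There the crude protein and metabolisable energy constraints are tight.
Optimal quantities: barley bran = 1.13 kg, oat hulls = 1.267 kg.
Objective = 0.19·1.13 + 0.08·1.267 = 0.31606.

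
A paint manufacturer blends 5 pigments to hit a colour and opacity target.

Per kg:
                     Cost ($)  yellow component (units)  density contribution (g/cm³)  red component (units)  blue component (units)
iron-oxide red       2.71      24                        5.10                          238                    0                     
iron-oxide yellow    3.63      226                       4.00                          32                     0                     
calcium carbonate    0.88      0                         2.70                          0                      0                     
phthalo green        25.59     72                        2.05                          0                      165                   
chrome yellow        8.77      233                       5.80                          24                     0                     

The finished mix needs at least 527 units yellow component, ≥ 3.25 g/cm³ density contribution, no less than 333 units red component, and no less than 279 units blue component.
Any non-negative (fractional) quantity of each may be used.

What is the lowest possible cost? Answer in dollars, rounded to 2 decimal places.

$52.51

This is a linear program. Let x1 = kg of iron-oxide red, x2 = kg of iron-oxide yellow, x3 = kg of calcium carbonate, x4 = kg of phthalo green, x5 = kg of chrome yellow.
Minimize 2.71x1 + 3.63x2 + 0.88x3 + 25.59x4 + 8.77x5 s.t.:
  24x1 + 226x2 + 72x4 + 233x5 ≥ 527   (yellow component)
  5.1x1 + 4x2 + 2.7x3 + 2.05x4 + 5.8x5 ≥ 3.25   (density contribution)
  238x1 + 32x2 + 24x5 ≥ 333   (red component)
  165x4 ≥ 279   (blue component)
  x1, x2, x3, x4, x5 ≥ 0.
The minimum-cost mix takes nothing from calcium carbonate, chrome yellow — only iron-oxide red, iron-oxide yellow, phthalo green. There the yellow component, red component, blue component constraints are tight.
Optimal quantities: iron-oxide red = 1.175 kg, iron-oxide yellow = 1.668 kg, phthalo green = 1.691 kg.
Objective = 2.71·1.175 + 3.63·1.668 + 25.59·1.691 = 52.5118.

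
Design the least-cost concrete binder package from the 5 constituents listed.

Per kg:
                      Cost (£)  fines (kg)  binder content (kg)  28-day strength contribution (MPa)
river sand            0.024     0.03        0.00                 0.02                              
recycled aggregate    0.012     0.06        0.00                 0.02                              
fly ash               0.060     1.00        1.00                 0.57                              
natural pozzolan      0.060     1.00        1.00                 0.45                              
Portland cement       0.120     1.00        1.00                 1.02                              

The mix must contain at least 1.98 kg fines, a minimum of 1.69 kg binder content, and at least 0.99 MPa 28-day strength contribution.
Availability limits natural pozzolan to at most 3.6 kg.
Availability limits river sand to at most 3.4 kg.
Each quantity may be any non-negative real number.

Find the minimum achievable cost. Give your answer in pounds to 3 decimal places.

Set it up as a linear program. Let x1 = kg of river sand, x2 = kg of recycled aggregate, x3 = kg of fly ash, x4 = kg of natural pozzolan, x5 = kg of Portland cement.
Minimize 0.024x1 + 0.012x2 + 0.06x3 + 0.06x4 + 0.12x5 subject to:
  0.03x1 + 0.06x2 + 1x3 + 1x4 + 1x5 ≥ 1.98   (fines)
  1x3 + 1x4 + 1x5 ≥ 1.69   (binder content)
  0.02x1 + 0.02x2 + 0.57x3 + 0.45x4 + 1.02x5 ≥ 0.99   (28-day strength contribution)
  x4 ≤ 3.6
  x1 ≤ 3.4
  x1, x2, x3, x4, x5 ≥ 0.
The minimum-cost mix takes nothing from river sand, recycled aggregate, Portland cement — only fly ash, natural pozzolan. There the fines and 28-day strength contribution constraints are tight.
Solving gives x3 = 0.825, x4 = 1.155.
Objective = 0.06·0.825 + 0.06·1.155 = 0.11880.

£0.119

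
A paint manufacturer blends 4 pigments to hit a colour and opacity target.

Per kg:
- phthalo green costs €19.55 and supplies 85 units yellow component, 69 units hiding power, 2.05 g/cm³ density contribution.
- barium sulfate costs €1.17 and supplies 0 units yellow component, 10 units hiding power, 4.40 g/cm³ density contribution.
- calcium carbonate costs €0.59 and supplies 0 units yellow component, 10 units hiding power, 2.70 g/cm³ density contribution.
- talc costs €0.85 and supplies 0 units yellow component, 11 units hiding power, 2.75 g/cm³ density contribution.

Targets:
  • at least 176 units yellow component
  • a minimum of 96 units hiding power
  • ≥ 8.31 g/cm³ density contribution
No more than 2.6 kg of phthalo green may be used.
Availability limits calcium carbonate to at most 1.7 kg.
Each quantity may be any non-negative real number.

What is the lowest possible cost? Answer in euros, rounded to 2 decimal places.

€41.37

Let x1 = kg of phthalo green, x2 = kg of barium sulfate, x3 = kg of calcium carbonate, x4 = kg of talc.
Minimize 19.55x1 + 1.17x2 + 0.59x3 + 0.85x4 subject to:
  85x1 ≥ 176   (yellow component)
  69x1 + 10x2 + 10x3 + 11x4 ≥ 96   (hiding power)
  2.05x1 + 4.4x2 + 2.7x3 + 2.75x4 ≥ 8.31   (density contribution)
  x1 ≤ 2.6
  x3 ≤ 1.7
  x1, x2, x3, x4 ≥ 0.
The minimum-cost mix takes nothing from barium sulfate, talc — only phthalo green, calcium carbonate. Binding constraints: yellow component and density contribution.
Solving gives x1 = 2.0706, x3 = 1.5057.
Cost = 19.55·2.0706 + 0.59·1.5057 = 41.3686.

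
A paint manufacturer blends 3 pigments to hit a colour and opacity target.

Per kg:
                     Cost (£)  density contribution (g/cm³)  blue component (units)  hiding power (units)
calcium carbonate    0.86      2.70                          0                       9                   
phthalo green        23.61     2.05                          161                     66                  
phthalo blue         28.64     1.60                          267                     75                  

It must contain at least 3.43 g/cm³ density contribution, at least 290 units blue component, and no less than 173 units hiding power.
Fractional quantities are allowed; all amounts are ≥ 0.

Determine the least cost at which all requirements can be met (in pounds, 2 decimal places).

Let x1 = kg of calcium carbonate, x2 = kg of phthalo green, x3 = kg of phthalo blue.
Minimize 0.86x1 + 23.61x2 + 28.64x3 subject to:
  2.7x1 + 2.05x2 + 1.6x3 ≥ 3.43   (density contribution)
  161x2 + 267x3 ≥ 290   (blue component)
  9x1 + 66x2 + 75x3 ≥ 173   (hiding power)
  x1, x2, x3 ≥ 0.
The minimum-cost mix takes nothing from phthalo green — only calcium carbonate, phthalo blue. The blue component and hiding power requirements are met with equality.
So calcium carbonate = 10.17 kg, phthalo blue = 1.086 kg.
Total cost: 0.86·10.17 + 28.64·1.086 = 39.8492.

£39.85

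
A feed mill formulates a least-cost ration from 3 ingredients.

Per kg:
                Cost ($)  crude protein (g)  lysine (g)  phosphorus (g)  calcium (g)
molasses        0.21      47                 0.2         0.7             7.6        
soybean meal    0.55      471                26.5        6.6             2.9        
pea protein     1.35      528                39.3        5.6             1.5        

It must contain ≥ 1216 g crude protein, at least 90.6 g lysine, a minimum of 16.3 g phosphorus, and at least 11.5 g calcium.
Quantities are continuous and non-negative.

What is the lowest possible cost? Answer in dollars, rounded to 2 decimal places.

$1.92

Treat it as an LP. Let x1 = kg of molasses, x2 = kg of soybean meal, x3 = kg of pea protein.
min 0.21x1 + 0.55x2 + 1.35x3 with:
  47x1 + 471x2 + 528x3 ≥ 1216   (crude protein)
  0.2x1 + 26.5x2 + 39.3x3 ≥ 90.6   (lysine)
  0.7x1 + 6.6x2 + 5.6x3 ≥ 16.3   (phosphorus)
  7.6x1 + 2.9x2 + 1.5x3 ≥ 11.5   (calcium)
  x1, x2, x3 ≥ 0.
The optimal basis is {molasses, soybean meal}; pea protein drops out. Binding constraints: lysine and calcium.
That vertex is x1 = 0.2092, x2 = 3.417.
Hence cost = 0.21·0.2092 + 0.55·3.417 = $1.9233.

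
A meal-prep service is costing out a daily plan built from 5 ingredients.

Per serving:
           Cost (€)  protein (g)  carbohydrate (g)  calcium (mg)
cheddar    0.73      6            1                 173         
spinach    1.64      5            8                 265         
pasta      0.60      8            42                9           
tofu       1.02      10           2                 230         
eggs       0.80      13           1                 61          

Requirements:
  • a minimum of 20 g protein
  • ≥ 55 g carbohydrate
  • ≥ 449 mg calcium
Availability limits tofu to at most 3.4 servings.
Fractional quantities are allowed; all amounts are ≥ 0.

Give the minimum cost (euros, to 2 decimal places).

Let x1 = servings of cheddar, x2 = servings of spinach, x3 = servings of pasta, x4 = servings of tofu, x5 = servings of eggs.
Minimise 0.73x1 + 1.64x2 + 0.6x3 + 1.02x4 + 0.8x5 subject to:
  6x1 + 5x2 + 8x3 + 10x4 + 13x5 ≥ 20   (protein)
  1x1 + 8x2 + 42x3 + 2x4 + 1x5 ≥ 55   (carbohydrate)
  173x1 + 265x2 + 9x3 + 230x4 + 61x5 ≥ 449   (calcium)
  x4 ≤ 3.4
  x1, x2, x3, x4, x5 ≥ 0.
At the optimum only cheddar, pasta are positive (spinach, tofu, eggs = 0). Binding constraints: carbohydrate and calcium.
That vertex is x1 = 2.53, x3 = 1.249.
Cost = 0.73·2.53 + 0.6·1.249 = 2.5963.

€2.60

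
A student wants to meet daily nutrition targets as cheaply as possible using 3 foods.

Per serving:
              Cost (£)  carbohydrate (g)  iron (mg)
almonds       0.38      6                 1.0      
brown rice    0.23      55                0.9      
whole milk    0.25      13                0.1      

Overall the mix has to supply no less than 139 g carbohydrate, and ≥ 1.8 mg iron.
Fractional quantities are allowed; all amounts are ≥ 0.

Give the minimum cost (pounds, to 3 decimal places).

£0.581

Let x1 = servings of almonds, x2 = servings of brown rice, x3 = servings of whole milk.
Minimize 0.38x1 + 0.23x2 + 0.25x3 with:
  6x1 + 55x2 + 13x3 ≥ 139   (carbohydrate)
  1x1 + 0.9x2 + 0.1x3 ≥ 1.8   (iron)
  x1, x2, x3 ≥ 0.
At the optimum only brown rice is positive (almonds, whole milk = 0). The carbohydrate requirement is met with equality.
Optimal quantities: brown rice = 2.527 servings.
Total cost: 0.23·2.527 = 0.58121.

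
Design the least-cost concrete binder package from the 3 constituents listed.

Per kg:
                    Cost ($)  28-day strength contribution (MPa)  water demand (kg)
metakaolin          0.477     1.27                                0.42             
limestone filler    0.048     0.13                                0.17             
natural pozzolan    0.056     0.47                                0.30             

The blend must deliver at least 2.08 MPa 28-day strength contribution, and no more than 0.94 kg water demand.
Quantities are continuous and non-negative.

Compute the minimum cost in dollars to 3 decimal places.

$0.571

Let x1 = kg of metakaolin, x2 = kg of limestone filler, x3 = kg of natural pozzolan.
Minimise 0.477x1 + 0.048x2 + 0.056x3 with:
  1.27x1 + 0.13x2 + 0.47x3 ≥ 2.08   (28-day strength contribution)
  0.42x1 + 0.17x2 + 0.3x3 ≤ 0.94   (water demand)
  x1, x2, x3 ≥ 0.
The minimum-cost mix takes nothing from limestone filler — only metakaolin, natural pozzolan. There the 28-day strength contribution and water demand constraints are tight.
Solving gives x1 = 0.9924, x3 = 1.744.
Cost = 0.477·0.9924 + 0.056·1.744 = 0.57104.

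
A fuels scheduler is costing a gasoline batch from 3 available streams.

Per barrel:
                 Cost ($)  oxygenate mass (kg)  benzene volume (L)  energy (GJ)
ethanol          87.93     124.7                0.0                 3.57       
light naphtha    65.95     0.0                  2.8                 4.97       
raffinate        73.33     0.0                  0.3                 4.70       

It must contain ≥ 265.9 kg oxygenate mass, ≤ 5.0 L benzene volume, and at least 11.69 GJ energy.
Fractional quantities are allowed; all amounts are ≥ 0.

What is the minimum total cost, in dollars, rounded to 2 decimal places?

This is a linear program. Let x1 = barrels of ethanol, x2 = barrels of light naphtha, x3 = barrels of raffinate.
Minimize 87.93x1 + 65.95x2 + 73.33x3 s.t.:
  124.7x1 ≥ 265.9   (oxygenate mass)
  2.8x2 + 0.3x3 ≤ 5   (benzene volume)
  3.57x1 + 4.97x2 + 4.7x3 ≥ 11.69   (energy)
  x1, x2, x3 ≥ 0.
The minimum-cost mix takes nothing from raffinate — only ethanol, light naphtha. There the oxygenate mass and energy constraints are tight.
Solving gives x1 = 2.1323, x2 = 0.82045.
Total cost: 87.93·2.1323 + 65.95·0.82045 = 241.6018.

$241.60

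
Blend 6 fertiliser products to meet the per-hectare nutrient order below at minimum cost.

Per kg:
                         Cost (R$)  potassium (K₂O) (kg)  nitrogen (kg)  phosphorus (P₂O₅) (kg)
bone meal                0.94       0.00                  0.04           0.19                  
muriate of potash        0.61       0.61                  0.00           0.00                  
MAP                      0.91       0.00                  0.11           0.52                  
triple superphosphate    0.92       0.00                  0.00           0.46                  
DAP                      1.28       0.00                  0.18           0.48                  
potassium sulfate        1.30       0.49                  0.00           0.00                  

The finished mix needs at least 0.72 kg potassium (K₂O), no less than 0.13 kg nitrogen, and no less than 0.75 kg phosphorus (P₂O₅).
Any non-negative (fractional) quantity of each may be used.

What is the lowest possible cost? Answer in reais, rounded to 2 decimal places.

R$2.03

Let x1 = kg of bone meal, x2 = kg of muriate of potash, x3 = kg of MAP, x4 = kg of triple superphosphate, x5 = kg of DAP, x6 = kg of potassium sulfate.
min 0.94x1 + 0.61x2 + 0.91x3 + 0.92x4 + 1.28x5 + 1.3x6 s.t.:
  0.61x2 + 0.49x6 ≥ 0.72   (potassium (K₂O))
  0.04x1 + 0.11x3 + 0.18x5 ≥ 0.13   (nitrogen)
  0.19x1 + 0.52x3 + 0.46x4 + 0.48x5 ≥ 0.75   (phosphorus (P₂O₅))
  x1, x2, x3, x4, x5, x6 ≥ 0.
The cheapest feasible vertex uses only muriate of potash, MAP; bone meal, triple superphosphate, DAP, potassium sulfate are not used. Binding constraints: potassium (K₂O) and phosphorus (P₂O₅).
That vertex is x2 = 1.18, x3 = 1.442.
Hence cost = 0.61·1.18 + 0.91·1.442 = R$2.0320.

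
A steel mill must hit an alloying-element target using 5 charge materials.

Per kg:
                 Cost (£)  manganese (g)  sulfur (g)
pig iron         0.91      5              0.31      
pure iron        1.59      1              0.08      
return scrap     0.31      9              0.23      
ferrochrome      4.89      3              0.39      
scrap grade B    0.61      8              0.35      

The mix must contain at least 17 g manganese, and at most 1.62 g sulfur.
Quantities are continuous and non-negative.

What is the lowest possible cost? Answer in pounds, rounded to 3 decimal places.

Let x1 = kg of pig iron, x2 = kg of pure iron, x3 = kg of return scrap, x4 = kg of ferrochrome, x5 = kg of scrap grade B.
min 0.91x1 + 1.59x2 + 0.31x3 + 4.89x4 + 0.61x5 s.t.:
  5x1 + 1x2 + 9x3 + 3x4 + 8x5 ≥ 17   (manganese)
  0.31x1 + 0.08x2 + 0.23x3 + 0.39x4 + 0.35x5 ≤ 1.62   (sulfur)
  x1, x2, x3, x4, x5 ≥ 0.
The minimum-cost mix takes nothing from pig iron, pure iron, ferrochrome, scrap grade B — only return scrap. There the manganese constraint is tight.
That vertex is x3 = 1.889.
Cost = 0.31·1.889 = 0.58559.

£0.586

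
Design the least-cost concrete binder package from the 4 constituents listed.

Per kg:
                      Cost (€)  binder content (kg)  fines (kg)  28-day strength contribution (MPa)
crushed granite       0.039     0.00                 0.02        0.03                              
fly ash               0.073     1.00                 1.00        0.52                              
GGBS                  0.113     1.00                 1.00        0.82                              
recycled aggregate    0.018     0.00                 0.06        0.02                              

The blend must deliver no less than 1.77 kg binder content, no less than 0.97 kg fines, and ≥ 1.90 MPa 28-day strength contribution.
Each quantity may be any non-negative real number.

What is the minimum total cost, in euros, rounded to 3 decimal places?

Let x1 = kg of crushed granite, x2 = kg of fly ash, x3 = kg of GGBS, x4 = kg of recycled aggregate.
min 0.039x1 + 0.073x2 + 0.113x3 + 0.018x4 with:
  1x2 + 1x3 ≥ 1.77   (binder content)
  0.02x1 + 1x2 + 1x3 + 0.06x4 ≥ 0.97   (fines)
  0.03x1 + 0.52x2 + 0.82x3 + 0.02x4 ≥ 1.9   (28-day strength contribution)
  x1, x2, x3, x4 ≥ 0.
The optimal basis is {GGBS}; crushed granite, fly ash, recycled aggregate drop out. Binding constraint: 28-day strength contribution.
So GGBS = 2.317 kg.
Objective = 0.113·2.317 = 0.26182.

€0.262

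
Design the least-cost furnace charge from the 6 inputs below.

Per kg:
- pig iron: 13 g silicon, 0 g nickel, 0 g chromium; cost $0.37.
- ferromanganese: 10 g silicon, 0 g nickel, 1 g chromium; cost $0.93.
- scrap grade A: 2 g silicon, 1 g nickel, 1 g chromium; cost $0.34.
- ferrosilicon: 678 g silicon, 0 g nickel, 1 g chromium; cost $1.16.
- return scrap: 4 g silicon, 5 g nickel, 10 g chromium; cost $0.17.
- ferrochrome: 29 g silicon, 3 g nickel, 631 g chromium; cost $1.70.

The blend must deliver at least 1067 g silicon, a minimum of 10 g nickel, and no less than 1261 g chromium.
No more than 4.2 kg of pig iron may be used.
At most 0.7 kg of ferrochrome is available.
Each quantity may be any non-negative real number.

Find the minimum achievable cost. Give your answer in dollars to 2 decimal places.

$16.33

This is a linear program. Let x1 = kg of pig iron, x2 = kg of ferromanganese, x3 = kg of scrap grade A, x4 = kg of ferrosilicon, x5 = kg of return scrap, x6 = kg of ferrochrome.
Minimize 0.37x1 + 0.93x2 + 0.34x3 + 1.16x4 + 0.17x5 + 1.7x6 s.t.:
  13x1 + 10x2 + 2x3 + 678x4 + 4x5 + 29x6 ≥ 1067   (silicon)
  1x3 + 5x5 + 3x6 ≥ 10   (nickel)
  1x2 + 1x3 + 1x4 + 10x5 + 631x6 ≥ 1261   (chromium)
  x1 ≤ 4.2
  x6 ≤ 0.7
  x1, x2, x3, x4, x5, x6 ≥ 0.
The minimum-cost mix takes nothing from pig iron, ferromanganese, scrap grade A — only ferrosilicon, return scrap, ferrochrome. There the silicon, chromium, the ferrochrome cap constraints are tight.
So ferrosilicon = 1.061 kg, return scrap = 81.82 kg, ferrochrome = 0.7 kg.
Hence cost = 1.16·1.061 + 0.17·81.82 + 1.7·0.7 = $16.3302.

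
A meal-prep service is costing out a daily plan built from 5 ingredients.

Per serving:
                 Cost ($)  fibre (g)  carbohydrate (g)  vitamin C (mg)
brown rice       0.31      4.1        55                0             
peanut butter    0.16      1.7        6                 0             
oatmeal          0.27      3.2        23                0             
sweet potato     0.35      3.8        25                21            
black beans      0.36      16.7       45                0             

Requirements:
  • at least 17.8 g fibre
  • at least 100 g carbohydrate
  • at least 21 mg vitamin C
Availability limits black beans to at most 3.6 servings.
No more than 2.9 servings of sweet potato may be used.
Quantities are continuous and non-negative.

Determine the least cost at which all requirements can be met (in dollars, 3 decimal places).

This is a linear program. Let x1 = servings of brown rice, x2 = servings of peanut butter, x3 = servings of oatmeal, x4 = servings of sweet potato, x5 = servings of black beans.
Minimise 0.31x1 + 0.16x2 + 0.27x3 + 0.35x4 + 0.36x5 subject to:
  4.1x1 + 1.7x2 + 3.2x3 + 3.8x4 + 16.7x5 ≥ 17.8   (fibre)
  55x1 + 6x2 + 23x3 + 25x4 + 45x5 ≥ 100   (carbohydrate)
  21x4 ≥ 21   (vitamin C)
  x5 ≤ 3.6
  x4 ≤ 2.9
  x1, x2, x3, x4, x5 ≥ 0.
At the optimum only brown rice, sweet potato, black beans are positive (peanut butter, oatmeal = 0). There the fibre, carbohydrate, vitamin C constraints are tight.
So brown rice = 0.8481 servings, sweet potato = 1 serving, black beans = 0.6301 servings.
Hence cost = 0.31·0.8481 + 0.35·1 + 0.36·0.6301 = $0.83975.

$0.840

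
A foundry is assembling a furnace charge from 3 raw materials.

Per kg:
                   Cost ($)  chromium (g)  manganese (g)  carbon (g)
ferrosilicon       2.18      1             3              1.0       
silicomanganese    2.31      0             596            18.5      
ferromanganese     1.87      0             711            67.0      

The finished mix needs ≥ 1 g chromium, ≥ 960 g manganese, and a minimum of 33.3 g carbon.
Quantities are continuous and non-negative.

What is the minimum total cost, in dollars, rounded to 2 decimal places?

Set it up as a linear program. Let x1 = kg of ferrosilicon, x2 = kg of silicomanganese, x3 = kg of ferromanganese.
min 2.18x1 + 2.31x2 + 1.87x3 s.t.:
  1x1 ≥ 1   (chromium)
  3x1 + 596x2 + 711x3 ≥ 960   (manganese)
  1x1 + 18.5x2 + 67x3 ≥ 33.3   (carbon)
  x1, x2, x3 ≥ 0.
The cheapest feasible vertex uses only ferrosilicon, ferromanganese; silicomanganese is not used. Binding constraints: chromium and manganese.
Solving gives x1 = 1, x3 = 1.346.
Cost = 2.18·1 + 1.87·1.346 = 4.6970.

$4.70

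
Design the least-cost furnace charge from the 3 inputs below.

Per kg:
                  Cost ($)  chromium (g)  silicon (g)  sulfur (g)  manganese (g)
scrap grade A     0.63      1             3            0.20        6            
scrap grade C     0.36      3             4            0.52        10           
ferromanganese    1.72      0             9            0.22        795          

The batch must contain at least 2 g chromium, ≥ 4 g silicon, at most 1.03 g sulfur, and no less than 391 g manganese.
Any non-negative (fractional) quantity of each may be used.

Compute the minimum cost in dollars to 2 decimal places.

Let x1 = kg of scrap grade A, x2 = kg of scrap grade C, x3 = kg of ferromanganese.
min 0.63x1 + 0.36x2 + 1.72x3 subject to:
  1x1 + 3x2 ≥ 2   (chromium)
  3x1 + 4x2 + 9x3 ≥ 4   (silicon)
  0.2x1 + 0.52x2 + 0.22x3 ≤ 1.03   (sulfur)
  6x1 + 10x2 + 795x3 ≥ 391   (manganese)
  x1, x2, x3 ≥ 0.
The minimum-cost mix takes nothing from scrap grade A — only scrap grade C, ferromanganese. There the chromium and manganese constraints are tight.
So scrap grade C = 0.6667 kg, ferromanganese = 0.4834 kg.
Cost = 0.36·0.6667 + 1.72·0.4834 = 1.0715.

$1.07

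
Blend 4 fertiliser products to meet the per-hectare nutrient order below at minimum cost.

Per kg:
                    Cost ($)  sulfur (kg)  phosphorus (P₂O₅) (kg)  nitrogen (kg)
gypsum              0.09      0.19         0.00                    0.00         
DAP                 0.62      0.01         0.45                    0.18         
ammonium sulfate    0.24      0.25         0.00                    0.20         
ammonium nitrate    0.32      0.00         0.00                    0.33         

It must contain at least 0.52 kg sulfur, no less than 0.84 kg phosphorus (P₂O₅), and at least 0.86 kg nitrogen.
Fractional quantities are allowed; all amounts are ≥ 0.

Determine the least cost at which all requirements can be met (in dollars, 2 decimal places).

$1.76

Let x1 = kg of gypsum, x2 = kg of DAP, x3 = kg of ammonium sulfate, x4 = kg of ammonium nitrate.
Minimise 0.09x1 + 0.62x2 + 0.24x3 + 0.32x4 with:
  0.19x1 + 0.01x2 + 0.25x3 ≥ 0.52   (sulfur)
  0.45x2 ≥ 0.84   (phosphorus (P₂O₅))
  0.18x2 + 0.2x3 + 0.33x4 ≥ 0.86   (nitrogen)
  x1, x2, x3, x4 ≥ 0.
The optimal basis is {DAP, ammonium sulfate, ammonium nitrate}; gypsum drops out. Binding constraints: sulfur, phosphorus (P₂O₅), nitrogen.
Optimal quantities: DAP = 1.867 kg, ammonium sulfate = 2.005 kg, ammonium nitrate = 0.3725 kg.
Total cost: 0.62·1.867 + 0.24·2.005 + 0.32·0.3725 = 1.7579.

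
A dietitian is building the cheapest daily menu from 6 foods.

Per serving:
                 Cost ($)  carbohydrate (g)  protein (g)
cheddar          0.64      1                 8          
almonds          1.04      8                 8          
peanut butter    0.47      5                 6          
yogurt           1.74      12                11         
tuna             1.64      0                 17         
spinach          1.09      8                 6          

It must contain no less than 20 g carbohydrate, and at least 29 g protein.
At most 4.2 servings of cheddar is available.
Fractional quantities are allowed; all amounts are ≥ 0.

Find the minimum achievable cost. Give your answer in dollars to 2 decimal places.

Let x1 = servings of cheddar, x2 = servings of almonds, x3 = servings of peanut butter, x4 = servings of yogurt, x5 = servings of tuna, x6 = servings of spinach.
Minimise 0.64x1 + 1.04x2 + 0.47x3 + 1.74x4 + 1.64x5 + 1.09x6 with:
  1x1 + 8x2 + 5x3 + 12x4 + 8x6 ≥ 20   (carbohydrate)
  8x1 + 8x2 + 6x3 + 11x4 + 17x5 + 6x6 ≥ 29   (protein)
  x1 ≤ 4.2
  x1, x2, x3, x4, x5, x6 ≥ 0.
The minimum-cost mix takes nothing from cheddar, almonds, yogurt, tuna, spinach — only peanut butter. There the protein constraint is tight.
That vertex is x3 = 4.833.
Cost = 0.47·4.833 = 2.2715.

$2.27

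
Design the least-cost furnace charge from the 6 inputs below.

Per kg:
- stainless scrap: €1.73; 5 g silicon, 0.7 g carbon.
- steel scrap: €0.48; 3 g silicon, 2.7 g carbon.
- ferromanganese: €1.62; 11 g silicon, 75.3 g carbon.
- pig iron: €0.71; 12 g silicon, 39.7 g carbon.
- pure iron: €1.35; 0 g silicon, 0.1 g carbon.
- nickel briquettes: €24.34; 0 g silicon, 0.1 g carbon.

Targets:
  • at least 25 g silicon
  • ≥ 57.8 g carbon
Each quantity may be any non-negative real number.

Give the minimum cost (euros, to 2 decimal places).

€1.48

Let x1 = kg of stainless scrap, x2 = kg of steel scrap, x3 = kg of ferromanganese, x4 = kg of pig iron, x5 = kg of pure iron, x6 = kg of nickel briquettes.
Minimise 1.73x1 + 0.48x2 + 1.62x3 + 0.71x4 + 1.35x5 + 24.34x6 with:
  5x1 + 3x2 + 11x3 + 12x4 ≥ 25   (silicon)
  0.7x1 + 2.7x2 + 75.3x3 + 39.7x4 + 0.1x5 + 0.1x6 ≥ 57.8   (carbon)
  x1, x2, x3, x4, x5, x6 ≥ 0.
The cheapest feasible vertex uses only pig iron; stainless scrap, steel scrap, ferromanganese, pure iron, nickel briquettes are not used. Binding constraint: silicon.
That vertex is x4 = 2.083.
Cost = 0.71·2.083 = 1.4789.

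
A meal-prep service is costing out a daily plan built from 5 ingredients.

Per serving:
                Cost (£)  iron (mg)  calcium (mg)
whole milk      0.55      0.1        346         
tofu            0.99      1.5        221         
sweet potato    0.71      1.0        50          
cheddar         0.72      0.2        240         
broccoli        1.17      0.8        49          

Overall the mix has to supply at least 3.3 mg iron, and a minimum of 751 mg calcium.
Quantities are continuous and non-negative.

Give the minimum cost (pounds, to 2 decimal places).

£2.56

Set it up as a linear program. Let x1 = servings of whole milk, x2 = servings of tofu, x3 = servings of sweet potato, x4 = servings of cheddar, x5 = servings of broccoli.
Minimise 0.55x1 + 0.99x2 + 0.71x3 + 0.72x4 + 1.17x5 subject to:
  0.1x1 + 1.5x2 + 1x3 + 0.2x4 + 0.8x5 ≥ 3.3   (iron)
  346x1 + 221x2 + 50x3 + 240x4 + 49x5 ≥ 751   (calcium)
  x1, x2, x3, x4, x5 ≥ 0.
The cheapest feasible vertex uses only whole milk, tofu; sweet potato, cheddar, broccoli are not used. There the iron and calcium constraints are tight.
Optimal quantities: whole milk = 0.79936 servings, tofu = 2.1467 servings.
Hence cost = 0.55·0.79936 + 0.99·2.1467 = £2.5649.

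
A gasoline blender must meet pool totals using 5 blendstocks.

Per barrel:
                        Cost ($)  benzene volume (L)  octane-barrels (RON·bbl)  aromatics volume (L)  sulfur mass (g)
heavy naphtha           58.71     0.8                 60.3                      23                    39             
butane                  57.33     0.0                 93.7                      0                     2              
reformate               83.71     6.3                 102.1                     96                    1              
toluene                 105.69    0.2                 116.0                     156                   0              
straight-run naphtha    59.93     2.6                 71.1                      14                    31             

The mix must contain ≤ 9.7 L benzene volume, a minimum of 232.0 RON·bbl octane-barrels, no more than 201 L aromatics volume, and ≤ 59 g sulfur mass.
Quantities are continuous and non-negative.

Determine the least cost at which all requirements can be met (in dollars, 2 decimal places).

Treat it as an LP. Let x1 = barrels of heavy naphtha, x2 = barrels of butane, x3 = barrels of reformate, x4 = barrels of toluene, x5 = barrels of straight-run naphtha.
Minimize 58.71x1 + 57.33x2 + 83.71x3 + 105.69x4 + 59.93x5 with:
  0.8x1 + 6.3x3 + 0.2x4 + 2.6x5 ≤ 9.7   (benzene volume)
  60.3x1 + 93.7x2 + 102.1x3 + 116x4 + 71.1x5 ≥ 232   (octane-barrels)
  23x1 + 96x3 + 156x4 + 14x5 ≤ 201   (aromatics volume)
  39x1 + 2x2 + 1x3 + 31x5 ≤ 59   (sulfur mass)
  x1, x2, x3, x4, x5 ≥ 0.
The minimum-cost mix takes nothing from heavy naphtha, reformate, toluene, straight-run naphtha — only butane. The octane-barrels requirement is met with equality.
Optimal quantities: butane = 2.476 barrels.
Objective = 57.33·2.476 = 141.9491.

$141.95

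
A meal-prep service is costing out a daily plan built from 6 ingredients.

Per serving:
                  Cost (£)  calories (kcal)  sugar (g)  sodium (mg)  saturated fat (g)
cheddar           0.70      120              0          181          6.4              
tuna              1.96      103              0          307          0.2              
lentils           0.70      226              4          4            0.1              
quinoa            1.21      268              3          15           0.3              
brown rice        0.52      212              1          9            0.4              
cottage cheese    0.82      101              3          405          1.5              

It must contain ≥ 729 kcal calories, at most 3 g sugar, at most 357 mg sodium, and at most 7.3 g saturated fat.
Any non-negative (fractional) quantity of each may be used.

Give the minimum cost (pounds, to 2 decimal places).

£2.10

Let x1 = servings of cheddar, x2 = servings of tuna, x3 = servings of lentils, x4 = servings of quinoa, x5 = servings of brown rice, x6 = servings of cottage cheese.
min 0.7x1 + 1.96x2 + 0.7x3 + 1.21x4 + 0.52x5 + 0.82x6 with:
  120x1 + 103x2 + 226x3 + 268x4 + 212x5 + 101x6 ≥ 729   (calories)
  4x3 + 3x4 + 1x5 + 3x6 ≤ 3   (sugar)
  181x1 + 307x2 + 4x3 + 15x4 + 9x5 + 405x6 ≤ 357   (sodium)
  6.4x1 + 0.2x2 + 0.1x3 + 0.3x4 + 0.4x5 + 1.5x6 ≤ 7.3   (saturated fat)
  x1, x2, x3, x4, x5, x6 ≥ 0.
The optimal basis is {cheddar, brown rice}; tuna, lentils, quinoa, cottage cheese drop out. There the calories and sugar constraints are tight.
Solving gives x1 = 0.775, x5 = 3.
Hence cost = 0.7·0.775 + 0.52·3 = £2.1025.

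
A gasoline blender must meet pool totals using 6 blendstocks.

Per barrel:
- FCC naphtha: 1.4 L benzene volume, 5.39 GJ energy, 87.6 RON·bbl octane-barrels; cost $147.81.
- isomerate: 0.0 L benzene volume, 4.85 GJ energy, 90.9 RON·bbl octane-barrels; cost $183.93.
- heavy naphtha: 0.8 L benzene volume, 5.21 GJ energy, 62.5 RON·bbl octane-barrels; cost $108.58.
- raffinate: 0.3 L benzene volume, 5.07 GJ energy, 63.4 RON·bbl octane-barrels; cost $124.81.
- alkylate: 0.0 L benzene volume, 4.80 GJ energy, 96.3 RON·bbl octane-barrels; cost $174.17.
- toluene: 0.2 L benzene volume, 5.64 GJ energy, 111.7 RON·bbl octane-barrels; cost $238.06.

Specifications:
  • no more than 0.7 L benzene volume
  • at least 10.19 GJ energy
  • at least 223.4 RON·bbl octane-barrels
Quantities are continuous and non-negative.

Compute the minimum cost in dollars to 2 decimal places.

Let x1 = barrels of FCC naphtha, x2 = barrels of isomerate, x3 = barrels of heavy naphtha, x4 = barrels of raffinate, x5 = barrels of alkylate, x6 = barrels of toluene.
Minimise 147.81x1 + 183.93x2 + 108.58x3 + 124.81x4 + 174.17x5 + 238.06x6 subject to:
  1.4x1 + 0.8x3 + 0.3x4 + 0.2x6 ≤ 0.7   (benzene volume)
  5.39x1 + 4.85x2 + 5.21x3 + 5.07x4 + 4.8x5 + 5.64x6 ≥ 10.19   (energy)
  87.6x1 + 90.9x2 + 62.5x3 + 63.4x4 + 96.3x5 + 111.7x6 ≥ 223.4   (octane-barrels)
  x1, x2, x3, x4, x5, x6 ≥ 0.
The cheapest feasible vertex uses only FCC naphtha, alkylate; isomerate, heavy naphtha, raffinate, toluene are not used. Binding constraints: benzene volume and octane-barrels.
So FCC naphtha = 0.5 barrels, alkylate = 1.865 barrels.
Objective = 147.81·0.5 + 174.17·1.865 = 398.7321.

$398.73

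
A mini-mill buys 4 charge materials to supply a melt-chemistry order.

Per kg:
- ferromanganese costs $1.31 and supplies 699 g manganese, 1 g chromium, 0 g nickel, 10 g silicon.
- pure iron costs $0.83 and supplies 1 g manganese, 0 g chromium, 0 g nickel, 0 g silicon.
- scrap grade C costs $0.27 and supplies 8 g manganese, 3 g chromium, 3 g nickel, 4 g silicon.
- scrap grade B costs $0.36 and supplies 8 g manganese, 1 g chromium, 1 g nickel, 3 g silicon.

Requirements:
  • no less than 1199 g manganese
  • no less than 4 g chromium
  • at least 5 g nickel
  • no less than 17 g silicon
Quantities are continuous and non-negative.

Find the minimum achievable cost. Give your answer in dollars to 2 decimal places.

Let x1 = kg of ferromanganese, x2 = kg of pure iron, x3 = kg of scrap grade C, x4 = kg of scrap grade B.
Minimize 1.31x1 + 0.83x2 + 0.27x3 + 0.36x4 subject to:
  699x1 + 1x2 + 8x3 + 8x4 ≥ 1199   (manganese)
  1x1 + 3x3 + 1x4 ≥ 4   (chromium)
  3x3 + 1x4 ≥ 5   (nickel)
  10x1 + 4x3 + 3x4 ≥ 17   (silicon)
  x1, x2, x3, x4 ≥ 0.
The minimum-cost mix takes nothing from pure iron, scrap grade B — only ferromanganese, scrap grade C. The manganese and nickel requirements are met with equality.
That vertex is x1 = 1.696, x3 = 1.667.
Objective = 1.31·1.696 + 0.27·1.667 = 2.6719.

$2.67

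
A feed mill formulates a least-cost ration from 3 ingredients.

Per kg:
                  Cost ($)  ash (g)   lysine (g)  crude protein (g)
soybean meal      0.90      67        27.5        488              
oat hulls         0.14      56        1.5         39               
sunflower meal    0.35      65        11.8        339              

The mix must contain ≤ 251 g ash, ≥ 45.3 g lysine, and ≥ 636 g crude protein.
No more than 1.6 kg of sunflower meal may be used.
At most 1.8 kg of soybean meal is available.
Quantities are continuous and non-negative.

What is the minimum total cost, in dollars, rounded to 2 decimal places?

Let x1 = kg of soybean meal, x2 = kg of oat hulls, x3 = kg of sunflower meal.
Minimize 0.9x1 + 0.14x2 + 0.35x3 subject to:
  67x1 + 56x2 + 65x3 ≤ 251   (ash)
  27.5x1 + 1.5x2 + 11.8x3 ≥ 45.3   (lysine)
  488x1 + 39x2 + 339x3 ≥ 636   (crude protein)
  x3 ≤ 1.6
  x1 ≤ 1.8
  x1, x2, x3 ≥ 0.
The cheapest feasible vertex uses only soybean meal, sunflower meal; oat hulls is not used. There the lysine and the sunflower meal cap constraints are tight.
Optimal quantities: soybean meal = 0.9607 kg, sunflower meal = 1.6 kg.
Cost = 0.9·0.9607 + 0.35·1.6 = 1.4246.

$1.42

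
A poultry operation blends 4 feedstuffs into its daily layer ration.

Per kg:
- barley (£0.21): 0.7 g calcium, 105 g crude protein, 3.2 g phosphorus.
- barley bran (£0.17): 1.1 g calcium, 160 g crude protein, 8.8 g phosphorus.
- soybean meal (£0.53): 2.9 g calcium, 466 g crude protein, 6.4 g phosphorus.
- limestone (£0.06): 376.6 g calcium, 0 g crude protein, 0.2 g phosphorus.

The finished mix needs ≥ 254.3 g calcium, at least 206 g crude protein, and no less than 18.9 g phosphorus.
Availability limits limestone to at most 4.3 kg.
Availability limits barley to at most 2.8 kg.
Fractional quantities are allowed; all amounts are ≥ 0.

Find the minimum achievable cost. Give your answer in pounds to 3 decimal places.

Set it up as a linear program. Let x1 = kg of barley, x2 = kg of barley bran, x3 = kg of soybean meal, x4 = kg of limestone.
min 0.21x1 + 0.17x2 + 0.53x3 + 0.06x4 subject to:
  0.7x1 + 1.1x2 + 2.9x3 + 376.6x4 ≥ 254.3   (calcium)
  105x1 + 160x2 + 466x3 ≥ 206   (crude protein)
  3.2x1 + 8.8x2 + 6.4x3 + 0.2x4 ≥ 18.9   (phosphorus)
  x4 ≤ 4.3
  x1 ≤ 2.8
  x1, x2, x3, x4 ≥ 0.
The optimal basis is {barley bran, limestone}; barley, soybean meal drop out. Binding constraints: calcium and phosphorus.
That vertex is x2 = 2.133, x4 = 0.669.
Cost = 0.17·2.133 + 0.06·0.669 = 0.40275.

£0.403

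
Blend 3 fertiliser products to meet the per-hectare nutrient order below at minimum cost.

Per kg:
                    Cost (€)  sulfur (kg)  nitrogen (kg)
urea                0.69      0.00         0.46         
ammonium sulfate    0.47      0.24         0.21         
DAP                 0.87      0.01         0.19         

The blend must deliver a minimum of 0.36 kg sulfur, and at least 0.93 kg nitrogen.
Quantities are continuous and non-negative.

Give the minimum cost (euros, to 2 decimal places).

€1.63

This is a linear program. Let x1 = kg of urea, x2 = kg of ammonium sulfate, x3 = kg of DAP.
min 0.69x1 + 0.47x2 + 0.87x3 subject to:
  0.24x2 + 0.01x3 ≥ 0.36   (sulfur)
  0.46x1 + 0.21x2 + 0.19x3 ≥ 0.93   (nitrogen)
  x1, x2, x3 ≥ 0.
The optimal basis is {urea, ammonium sulfate}; DAP drops out. There the sulfur and nitrogen constraints are tight.
So urea = 1.337 kg, ammonium sulfate = 1.5 kg.
Hence cost = 0.69·1.337 + 0.47·1.5 = €1.6275.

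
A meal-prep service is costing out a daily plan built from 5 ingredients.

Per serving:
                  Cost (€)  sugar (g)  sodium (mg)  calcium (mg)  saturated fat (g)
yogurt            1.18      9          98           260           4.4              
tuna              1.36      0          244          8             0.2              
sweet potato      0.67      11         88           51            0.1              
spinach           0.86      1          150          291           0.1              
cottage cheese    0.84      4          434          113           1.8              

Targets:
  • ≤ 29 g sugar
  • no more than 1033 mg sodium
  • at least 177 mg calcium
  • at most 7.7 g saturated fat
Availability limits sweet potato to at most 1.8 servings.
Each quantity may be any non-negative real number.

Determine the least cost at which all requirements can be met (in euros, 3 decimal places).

Let x1 = servings of yogurt, x2 = servings of tuna, x3 = servings of sweet potato, x4 = servings of spinach, x5 = servings of cottage cheese.
min 1.18x1 + 1.36x2 + 0.67x3 + 0.86x4 + 0.84x5 subject to:
  9x1 + 11x3 + 1x4 + 4x5 ≤ 29   (sugar)
  98x1 + 244x2 + 88x3 + 150x4 + 434x5 ≤ 1033   (sodium)
  260x1 + 8x2 + 51x3 + 291x4 + 113x5 ≥ 177   (calcium)
  4.4x1 + 0.2x2 + 0.1x3 + 0.1x4 + 1.8x5 ≤ 7.7   (saturated fat)
  x3 ≤ 1.8
  x1, x2, x3, x4, x5 ≥ 0.
The optimal basis is {spinach}; yogurt, tuna, sweet potato, cottage cheese drop out. The calcium requirement is met with equality.
Solving gives x4 = 0.6082.
Cost = 0.86·0.6082 = 0.52305.

€0.523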